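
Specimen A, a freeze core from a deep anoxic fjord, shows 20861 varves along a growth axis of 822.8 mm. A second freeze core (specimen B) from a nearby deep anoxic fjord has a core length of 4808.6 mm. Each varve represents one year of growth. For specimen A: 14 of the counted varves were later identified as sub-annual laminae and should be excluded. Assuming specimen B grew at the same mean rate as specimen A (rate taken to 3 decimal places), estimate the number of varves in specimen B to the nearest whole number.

Specimen A: correcting the raw count gives 20861 − 14 = 20847 true varves.
A: Mean rate = 822.8 mm / 20847 years ≈ 0.039 mm per year.
Specimen B: 4808.6 mm / 0.039 mm per year = 123297.44 years ≈ 123297 varves.

123297 varves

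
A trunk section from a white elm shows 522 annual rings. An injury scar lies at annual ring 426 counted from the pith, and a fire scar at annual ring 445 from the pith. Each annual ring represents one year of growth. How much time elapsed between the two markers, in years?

19 years

The two markers are separated by 445 − 426 = 19 annual rings.
At one annual ring per year, 19 years elapsed between them.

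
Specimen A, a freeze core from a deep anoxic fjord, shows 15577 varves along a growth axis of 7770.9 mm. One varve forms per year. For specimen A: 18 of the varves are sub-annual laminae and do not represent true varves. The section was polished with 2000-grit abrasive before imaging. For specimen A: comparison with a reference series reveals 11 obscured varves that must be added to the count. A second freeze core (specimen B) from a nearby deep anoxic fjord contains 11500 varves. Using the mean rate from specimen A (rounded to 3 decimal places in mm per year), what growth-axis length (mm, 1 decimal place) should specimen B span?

Specimen A: correcting the raw count gives 15577 − 18 + 11 = 15570 true varves.
A: Mean rate = 7770.9 mm / 15570 years ≈ 0.499 mm per year.
Length of B = 0.499 × 11500 = 5738.5 mm.

5738.5 mm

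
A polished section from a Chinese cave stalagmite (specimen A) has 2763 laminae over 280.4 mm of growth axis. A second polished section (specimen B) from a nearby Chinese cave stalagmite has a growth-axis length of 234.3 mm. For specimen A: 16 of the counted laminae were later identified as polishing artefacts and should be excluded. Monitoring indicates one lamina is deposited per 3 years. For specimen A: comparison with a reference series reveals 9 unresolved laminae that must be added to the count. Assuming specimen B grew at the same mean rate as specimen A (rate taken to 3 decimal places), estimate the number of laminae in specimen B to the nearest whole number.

2297 laminae

Specimen A: adjusted count: 2763 − 16 + 9 = 2756 laminae.
Specimen A: at 3 years per lamina, 2756 × 3 = 8268 years.
A: 280.4 mm over 8268 years gives 280.4 / 8268 ≈ 0.034 mm/year.
For B, 234.3 / 0.034 = 6891.18 years; at 3 years per lamina that is 6891.18 / 3 ≈ 2297 laminae.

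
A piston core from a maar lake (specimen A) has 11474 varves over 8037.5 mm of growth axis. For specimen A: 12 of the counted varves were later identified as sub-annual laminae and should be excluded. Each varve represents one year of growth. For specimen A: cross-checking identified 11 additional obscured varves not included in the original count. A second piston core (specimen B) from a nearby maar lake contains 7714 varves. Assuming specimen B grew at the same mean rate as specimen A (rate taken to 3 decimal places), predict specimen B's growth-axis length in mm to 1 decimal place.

Specimen A: correcting the raw count gives 11474 − 12 + 11 = 11473 true varves.
A: 8037.5 mm over 11473 years gives 8037.5 / 11473 ≈ 0.701 mm/year.
Length of B = 0.701 × 7714 = 5407.5 mm.

5407.5 mm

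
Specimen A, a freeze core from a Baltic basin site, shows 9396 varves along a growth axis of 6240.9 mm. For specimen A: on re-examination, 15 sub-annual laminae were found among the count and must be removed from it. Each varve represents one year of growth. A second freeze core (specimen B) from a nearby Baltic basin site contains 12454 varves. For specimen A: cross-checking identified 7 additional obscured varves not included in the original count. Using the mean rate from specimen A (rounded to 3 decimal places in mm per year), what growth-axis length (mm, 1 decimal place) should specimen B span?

Specimen A: correcting the raw count gives 9396 − 15 + 7 = 9388 true varves.
A: Extension rate ≈ 6240.9 / 9388 = 0.665 mm per year.
For B, 0.665 mm/year × 12454 years = 8281.9 mm.

8281.9 mm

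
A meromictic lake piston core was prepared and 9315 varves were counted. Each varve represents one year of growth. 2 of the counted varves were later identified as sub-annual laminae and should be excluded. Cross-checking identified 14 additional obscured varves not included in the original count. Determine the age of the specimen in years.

9327 yr

Correcting the raw count gives 9315 − 2 + 14 = 9327 true varves.
One varve per year makes the duration 9327 years.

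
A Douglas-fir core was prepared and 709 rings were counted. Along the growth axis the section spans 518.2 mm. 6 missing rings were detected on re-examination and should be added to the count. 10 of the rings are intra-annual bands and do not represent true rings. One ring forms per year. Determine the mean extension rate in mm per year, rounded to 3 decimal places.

Adjusted count: 709 − 10 + 6 = 705 rings.
Extension rate ≈ 518.2 / 705 = 0.735 mm per year.

0.735 mm per year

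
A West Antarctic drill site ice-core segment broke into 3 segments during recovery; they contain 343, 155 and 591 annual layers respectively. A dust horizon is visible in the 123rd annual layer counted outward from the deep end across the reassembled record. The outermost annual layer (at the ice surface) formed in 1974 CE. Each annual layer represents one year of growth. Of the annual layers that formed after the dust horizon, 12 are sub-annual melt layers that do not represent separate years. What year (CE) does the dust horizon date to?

Total annual layers = 343 + 155 + 591 = 1089.
The dust horizon sits at annual layer 123 from the deep end, so 1089 − 123 = 966 annual layers formed after it.
966 − 12 false = 954 true annual layers after the dust horizon.
1974 − 954 = 1020 CE.

1020 CE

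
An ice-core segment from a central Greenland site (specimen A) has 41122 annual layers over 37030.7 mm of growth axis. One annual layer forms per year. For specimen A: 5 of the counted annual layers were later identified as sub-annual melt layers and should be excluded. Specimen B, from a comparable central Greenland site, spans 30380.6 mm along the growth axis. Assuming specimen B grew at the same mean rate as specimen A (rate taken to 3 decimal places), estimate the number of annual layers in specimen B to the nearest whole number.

Specimen A: true annual layer count = 41122 − 5 = 41117.
A: 37030.7 mm over 41117 years gives 37030.7 / 41117 ≈ 0.901 mm/year.
For B, 30380.6 / 0.901 = 33718.76 years ≈ 33719 annual layers.

33719 annual layers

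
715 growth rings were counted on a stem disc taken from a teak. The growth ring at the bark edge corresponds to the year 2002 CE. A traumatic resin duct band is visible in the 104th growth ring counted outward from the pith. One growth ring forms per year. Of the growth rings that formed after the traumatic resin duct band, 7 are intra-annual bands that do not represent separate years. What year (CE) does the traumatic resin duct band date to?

1398 CE

Between growth ring 104 and the bark edge there are 715 − 104 = 611 growth rings.
Excluding 7 false growth rings: 611 − 7 = 604.
2002 − 604 = 1398 CE.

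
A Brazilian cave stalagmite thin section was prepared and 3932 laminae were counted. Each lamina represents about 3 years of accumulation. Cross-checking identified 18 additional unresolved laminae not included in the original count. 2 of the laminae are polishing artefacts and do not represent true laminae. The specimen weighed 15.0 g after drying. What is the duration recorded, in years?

11844 years

After corrections the count is 3932 − 2 + 18 = 3948 laminae.
Multiplying by 3 years per lamina: 3948 × 3 = 11844 years.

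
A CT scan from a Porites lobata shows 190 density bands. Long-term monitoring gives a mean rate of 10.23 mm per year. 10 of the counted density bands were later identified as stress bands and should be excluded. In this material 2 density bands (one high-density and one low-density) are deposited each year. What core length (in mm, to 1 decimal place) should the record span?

920.7 mm

After corrections the count is 190 − 10 = 180 density bands.
180 density bands at 2 per year is 180 / 2 = 90 years.
Predicted length = 10.23 mm/year × 90 years = 920.7 mm.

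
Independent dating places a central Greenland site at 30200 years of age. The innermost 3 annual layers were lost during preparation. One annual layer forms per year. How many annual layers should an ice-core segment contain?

At one annual layer per year, 30200 years correspond to 30200 annual layers.
Subtracting the 3 annual layers not captured gives 30200 − 3 = 30197 annual layers in the record.

30197 annual layers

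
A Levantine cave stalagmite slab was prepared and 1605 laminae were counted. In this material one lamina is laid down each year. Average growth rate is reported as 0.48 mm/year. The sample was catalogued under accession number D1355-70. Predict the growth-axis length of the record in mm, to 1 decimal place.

1605 years of growth are recorded.
Predicted length = 0.48 mm/year × 1605 years = 770.4 mm.

770.4 mm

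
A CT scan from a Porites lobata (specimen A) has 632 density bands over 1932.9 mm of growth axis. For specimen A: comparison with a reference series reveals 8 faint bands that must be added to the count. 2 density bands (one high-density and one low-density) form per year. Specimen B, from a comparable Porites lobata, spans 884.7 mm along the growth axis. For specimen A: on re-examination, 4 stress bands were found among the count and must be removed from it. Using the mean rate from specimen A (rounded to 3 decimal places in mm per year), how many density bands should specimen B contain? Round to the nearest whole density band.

Specimen A: adjusted count: 632 − 4 + 8 = 636 density bands.
Specimen A: dividing by 2 density bands per year: 636 / 2 = 318 years.
A: 1932.9 mm over 318 years gives 1932.9 / 318 ≈ 6.078 mm/year.
Specimen B: 884.7 mm / 6.078 mm per year = 145.56 years; at 2 density bands per year that is 145.56 × 2 ≈ 291 density bands.

291 density bands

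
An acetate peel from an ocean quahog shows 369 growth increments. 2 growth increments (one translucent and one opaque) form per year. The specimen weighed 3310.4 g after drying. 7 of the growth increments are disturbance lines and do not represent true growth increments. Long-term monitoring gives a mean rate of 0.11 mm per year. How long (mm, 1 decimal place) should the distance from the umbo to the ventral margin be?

19.9 mm

True growth increment count = 369 − 7 = 362.
With 2 growth increments per year, 362 / 2 = 181 years.
Predicted length = 0.11 mm/year × 181 years = 19.9 mm.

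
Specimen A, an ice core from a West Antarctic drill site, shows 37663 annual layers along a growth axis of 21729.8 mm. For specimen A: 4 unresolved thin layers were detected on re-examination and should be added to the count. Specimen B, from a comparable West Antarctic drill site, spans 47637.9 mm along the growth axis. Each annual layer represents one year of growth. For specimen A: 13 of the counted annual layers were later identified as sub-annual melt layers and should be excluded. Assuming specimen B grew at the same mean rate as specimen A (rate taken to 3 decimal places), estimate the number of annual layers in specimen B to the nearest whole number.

82561 annual layers

Specimen A: after corrections the count is 37663 − 13 + 4 = 37654 annual layers.
A: Mean rate = 21729.8 mm / 37654 years ≈ 0.577 mm/year.
For B, 47637.9 / 0.577 = 82561.35 years ≈ 82561 annual layers.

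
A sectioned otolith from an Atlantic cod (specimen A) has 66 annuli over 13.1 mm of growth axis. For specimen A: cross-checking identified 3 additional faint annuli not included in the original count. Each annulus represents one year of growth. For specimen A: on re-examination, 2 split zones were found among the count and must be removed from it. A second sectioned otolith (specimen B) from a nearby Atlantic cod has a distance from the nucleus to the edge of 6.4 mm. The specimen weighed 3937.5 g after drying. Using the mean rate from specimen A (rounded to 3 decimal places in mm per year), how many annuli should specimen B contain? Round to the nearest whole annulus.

Specimen A: true annulus count = 66 − 2 + 3 = 67.
A: Extension rate ≈ 13.1 / 67 = 0.196 mm per year.
B spans 6.4 / 0.196 = 32.65 years ≈ 33 annuli.

33 annuli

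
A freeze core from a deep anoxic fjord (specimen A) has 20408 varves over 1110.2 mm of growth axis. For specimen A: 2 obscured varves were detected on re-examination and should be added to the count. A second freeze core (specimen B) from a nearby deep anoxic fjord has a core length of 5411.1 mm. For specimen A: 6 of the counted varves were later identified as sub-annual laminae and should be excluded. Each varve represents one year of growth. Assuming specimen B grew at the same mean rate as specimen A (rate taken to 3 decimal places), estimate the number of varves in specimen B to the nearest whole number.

Specimen A: correcting the raw count gives 20408 − 6 + 2 = 20404 true varves.
A: Mean rate = 1110.2 mm / 20404 years ≈ 0.054 mm/year.
B spans 5411.1 / 0.054 = 100205.56 years ≈ 100206 varves.

100206 varves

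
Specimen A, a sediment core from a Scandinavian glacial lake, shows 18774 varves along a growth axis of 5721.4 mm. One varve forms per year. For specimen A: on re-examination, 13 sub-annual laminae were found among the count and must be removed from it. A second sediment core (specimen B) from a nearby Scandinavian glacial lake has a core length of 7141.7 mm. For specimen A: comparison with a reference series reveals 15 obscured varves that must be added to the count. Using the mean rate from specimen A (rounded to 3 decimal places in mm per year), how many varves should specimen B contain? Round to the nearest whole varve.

Specimen A: adjusted count: 18774 − 13 + 15 = 18776 varves.
A: Extension rate ≈ 5721.4 / 18776 = 0.305 mm/year.
For B, 7141.7 / 0.305 = 23415.41 years ≈ 23415 varves.

23415 varves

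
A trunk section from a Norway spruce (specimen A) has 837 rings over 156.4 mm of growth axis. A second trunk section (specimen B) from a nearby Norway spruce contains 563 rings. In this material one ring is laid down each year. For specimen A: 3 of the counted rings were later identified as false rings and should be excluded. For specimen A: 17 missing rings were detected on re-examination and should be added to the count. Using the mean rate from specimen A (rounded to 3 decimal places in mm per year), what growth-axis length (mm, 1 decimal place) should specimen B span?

103.6 mm

Specimen A: adjusted count: 837 − 3 + 17 = 851 rings.
A: Extension rate ≈ 156.4 / 851 = 0.184 mm/year.
Length of B = 0.184 × 563 = 103.6 mm.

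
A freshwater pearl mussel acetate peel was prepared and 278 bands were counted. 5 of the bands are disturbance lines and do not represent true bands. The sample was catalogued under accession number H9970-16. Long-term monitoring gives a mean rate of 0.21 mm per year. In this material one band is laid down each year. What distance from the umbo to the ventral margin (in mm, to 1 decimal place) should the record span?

True band count = 278 − 5 = 273.
Predicted length = 0.21 mm/year × 273 years = 57.3 mm.

57.3 mm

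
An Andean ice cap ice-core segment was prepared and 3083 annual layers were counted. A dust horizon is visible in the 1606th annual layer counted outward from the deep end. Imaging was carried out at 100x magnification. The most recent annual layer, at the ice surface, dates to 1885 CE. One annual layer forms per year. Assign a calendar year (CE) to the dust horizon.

408 CE

The dust horizon sits at annual layer 1606 from the deep end, so 3083 − 1606 = 1477 annual layers formed after it.
The annual layer at the ice surface is 1885 CE, so the dust horizon dates to 1885 − 1477 = 408 CE.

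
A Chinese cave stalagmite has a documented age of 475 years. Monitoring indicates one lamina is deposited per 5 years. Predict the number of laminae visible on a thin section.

At 5 years per lamina, 475 / 5 = 95 laminae are expected.
So 95 laminae should be present.

95 laminae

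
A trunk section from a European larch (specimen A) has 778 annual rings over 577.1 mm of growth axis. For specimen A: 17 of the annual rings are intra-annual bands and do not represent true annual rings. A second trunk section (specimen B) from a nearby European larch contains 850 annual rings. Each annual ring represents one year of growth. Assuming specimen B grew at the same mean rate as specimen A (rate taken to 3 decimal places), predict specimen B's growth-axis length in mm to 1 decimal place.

644.3 mm

Specimen A: true annual ring count = 778 − 17 = 761.
A: Mean rate = 577.1 mm / 761 years ≈ 0.758 mm/year.
For B, 0.758 mm/year × 850 years = 644.3 mm.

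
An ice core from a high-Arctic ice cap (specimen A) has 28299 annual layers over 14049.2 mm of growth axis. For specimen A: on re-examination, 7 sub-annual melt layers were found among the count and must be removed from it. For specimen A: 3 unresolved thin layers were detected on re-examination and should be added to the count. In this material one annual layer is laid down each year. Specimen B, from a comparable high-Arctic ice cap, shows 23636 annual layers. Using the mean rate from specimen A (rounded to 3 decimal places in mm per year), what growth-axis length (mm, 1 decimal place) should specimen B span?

Specimen A: after corrections the count is 28299 − 7 + 3 = 28295 annual layers.
A: Mean rate = 14049.2 mm / 28295 years ≈ 0.497 mm/year.
For B, 0.497 mm/year × 23636 years = 11747.1 mm.

11747.1 mm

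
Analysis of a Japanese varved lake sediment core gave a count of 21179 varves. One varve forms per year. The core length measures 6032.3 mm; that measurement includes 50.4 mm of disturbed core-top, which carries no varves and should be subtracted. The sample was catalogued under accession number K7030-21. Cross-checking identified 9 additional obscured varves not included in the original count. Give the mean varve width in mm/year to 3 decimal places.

0.282 mm/year

True varve count = 21179 + 9 = 21188.
The growth record spans 6032.3 − 50.4 = 5981.9 mm.
5981.9 mm over 21188 years gives 5981.9 / 21188 ≈ 0.282 mm/year.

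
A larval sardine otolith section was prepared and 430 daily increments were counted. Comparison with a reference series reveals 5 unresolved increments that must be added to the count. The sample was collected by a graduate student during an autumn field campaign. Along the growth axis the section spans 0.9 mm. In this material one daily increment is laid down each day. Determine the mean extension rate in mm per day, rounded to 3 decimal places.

After corrections the count is 430 + 5 = 435 daily increments.
Extension rate ≈ 0.9 / 435 = 0.002 mm per day.

0.002 mm per day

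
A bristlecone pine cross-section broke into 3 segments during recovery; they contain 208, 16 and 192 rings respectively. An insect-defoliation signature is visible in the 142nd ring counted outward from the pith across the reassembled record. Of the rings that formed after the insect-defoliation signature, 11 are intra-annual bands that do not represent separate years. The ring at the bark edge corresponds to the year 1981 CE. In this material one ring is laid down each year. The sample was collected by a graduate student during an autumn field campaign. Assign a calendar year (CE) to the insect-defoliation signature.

Total rings = 208 + 16 + 192 = 416.
416 − 142 = 274 rings lie beyond the insect-defoliation signature toward the bark edge.
Excluding 11 false rings: 274 − 11 = 263.
The ring at the bark edge is 1981 CE, so the insect-defoliation signature dates to 1981 − 263 = 1718 CE.

1718 CE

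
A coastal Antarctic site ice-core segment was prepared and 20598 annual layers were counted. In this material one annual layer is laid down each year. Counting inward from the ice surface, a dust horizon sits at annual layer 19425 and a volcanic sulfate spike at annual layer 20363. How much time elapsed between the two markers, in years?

Separation: 20363 − 19425 = 938 annual layers.
One annual layer per year makes the interval 938 years.

938 yr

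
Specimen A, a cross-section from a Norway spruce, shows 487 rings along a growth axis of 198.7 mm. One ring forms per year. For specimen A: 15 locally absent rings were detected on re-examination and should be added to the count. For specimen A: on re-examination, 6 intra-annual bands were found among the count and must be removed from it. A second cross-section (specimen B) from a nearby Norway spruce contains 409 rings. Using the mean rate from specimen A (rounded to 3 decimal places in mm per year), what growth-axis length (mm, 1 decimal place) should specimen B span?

164.0 mm

Specimen A: true ring count = 487 − 6 + 15 = 496.
A: Mean rate = 198.7 mm / 496 years ≈ 0.401 mm per year.
Length of B = 0.401 × 409 = 164.0 mm.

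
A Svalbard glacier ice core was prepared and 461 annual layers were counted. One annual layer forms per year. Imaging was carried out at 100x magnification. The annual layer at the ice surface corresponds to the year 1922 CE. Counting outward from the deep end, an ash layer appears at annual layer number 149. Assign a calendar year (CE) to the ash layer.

461 − 149 = 312 annual layers lie beyond the ash layer toward the ice surface.
1922 − 312 = 1610 CE.

1610 CE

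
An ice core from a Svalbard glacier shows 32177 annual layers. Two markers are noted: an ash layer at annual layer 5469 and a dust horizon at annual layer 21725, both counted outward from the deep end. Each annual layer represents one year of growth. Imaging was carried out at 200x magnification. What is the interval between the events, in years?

16256 years

The two markers are separated by 21725 − 5469 = 16256 annual layers.
That is 16256 years at one annual layer per year.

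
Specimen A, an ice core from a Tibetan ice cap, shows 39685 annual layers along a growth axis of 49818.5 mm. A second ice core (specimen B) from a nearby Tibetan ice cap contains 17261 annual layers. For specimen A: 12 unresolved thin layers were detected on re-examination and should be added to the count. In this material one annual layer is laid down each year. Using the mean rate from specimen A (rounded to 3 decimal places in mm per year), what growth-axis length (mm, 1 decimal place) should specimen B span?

Specimen A: true annual layer count = 39685 + 12 = 39697.
A: Mean rate = 49818.5 mm / 39697 years ≈ 1.255 mm/year.
Length of B = 1.255 × 17261 = 21662.6 mm.

21662.6 mm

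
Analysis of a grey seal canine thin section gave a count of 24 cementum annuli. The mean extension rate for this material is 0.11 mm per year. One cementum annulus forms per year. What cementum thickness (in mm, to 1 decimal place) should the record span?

2.6 mm

24 years of growth are recorded.
Predicted length = 0.11 mm/year × 24 years = 2.6 mm.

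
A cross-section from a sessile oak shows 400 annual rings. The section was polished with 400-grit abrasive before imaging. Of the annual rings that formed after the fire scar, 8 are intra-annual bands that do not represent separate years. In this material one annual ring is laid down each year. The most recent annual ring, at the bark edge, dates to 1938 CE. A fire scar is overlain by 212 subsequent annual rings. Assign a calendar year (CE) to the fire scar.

212 annual rings formed after the fire scar.
Excluding 8 false annual rings: 212 − 8 = 204.
The annual ring at the bark edge is 1938 CE, so the fire scar dates to 1938 − 204 = 1734 CE.

1734 CE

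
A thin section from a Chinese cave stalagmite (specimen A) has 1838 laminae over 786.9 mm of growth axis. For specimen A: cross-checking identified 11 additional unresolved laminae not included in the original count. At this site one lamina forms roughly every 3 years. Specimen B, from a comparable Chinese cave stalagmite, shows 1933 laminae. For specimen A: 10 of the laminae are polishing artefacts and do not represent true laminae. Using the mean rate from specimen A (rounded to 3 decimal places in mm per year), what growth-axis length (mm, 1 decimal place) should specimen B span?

Specimen A: correcting the raw count gives 1838 − 10 + 11 = 1839 true laminae.
Specimen A: at 3 years per lamina, 1839 × 3 = 5517 years.
A: 786.9 mm over 5517 years gives 786.9 / 5517 ≈ 0.143 mm per year.
Specimen B: 1933 laminae at 3 years each span 1933 × 3 = 5799 years. For B, 0.143 mm/year × 5799 years = 829.3 mm.

829.3 mm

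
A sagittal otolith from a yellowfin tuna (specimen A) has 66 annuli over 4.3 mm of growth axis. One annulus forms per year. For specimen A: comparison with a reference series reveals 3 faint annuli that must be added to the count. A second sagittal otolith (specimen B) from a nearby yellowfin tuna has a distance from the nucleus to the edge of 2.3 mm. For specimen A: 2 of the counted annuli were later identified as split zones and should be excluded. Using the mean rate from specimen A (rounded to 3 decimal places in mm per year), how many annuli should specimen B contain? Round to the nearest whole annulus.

36 annuli

Specimen A: true annulus count = 66 − 2 + 3 = 67.
A: Extension rate ≈ 4.3 / 67 = 0.064 mm/yr.
B spans 2.3 / 0.064 = 35.94 years ≈ 36 annuli.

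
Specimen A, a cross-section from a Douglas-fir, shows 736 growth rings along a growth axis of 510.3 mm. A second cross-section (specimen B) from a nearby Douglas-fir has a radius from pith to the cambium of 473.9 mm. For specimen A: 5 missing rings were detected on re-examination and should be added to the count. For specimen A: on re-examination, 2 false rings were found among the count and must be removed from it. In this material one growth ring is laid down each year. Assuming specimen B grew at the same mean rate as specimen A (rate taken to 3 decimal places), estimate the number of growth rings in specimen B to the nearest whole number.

686 growth rings

Specimen A: adjusted count: 736 − 2 + 5 = 739 growth rings.
A: Mean rate = 510.3 mm / 739 years ≈ 0.691 mm per year.
B spans 473.9 / 0.691 = 685.82 years ≈ 686 growth rings.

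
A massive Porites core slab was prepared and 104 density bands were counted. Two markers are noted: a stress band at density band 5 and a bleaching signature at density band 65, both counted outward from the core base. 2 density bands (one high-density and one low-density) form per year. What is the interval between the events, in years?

30 yr

Separation: 65 − 5 = 60 density bands.
Dividing by 2 density bands per year: 60 / 2 = 30 years.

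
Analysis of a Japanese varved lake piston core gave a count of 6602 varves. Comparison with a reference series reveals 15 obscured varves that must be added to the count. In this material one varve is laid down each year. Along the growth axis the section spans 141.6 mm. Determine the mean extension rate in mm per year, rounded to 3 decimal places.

0.021 mm per year

Adjusted count: 6602 + 15 = 6617 varves.
Extension rate ≈ 141.6 / 6617 = 0.021 mm per year.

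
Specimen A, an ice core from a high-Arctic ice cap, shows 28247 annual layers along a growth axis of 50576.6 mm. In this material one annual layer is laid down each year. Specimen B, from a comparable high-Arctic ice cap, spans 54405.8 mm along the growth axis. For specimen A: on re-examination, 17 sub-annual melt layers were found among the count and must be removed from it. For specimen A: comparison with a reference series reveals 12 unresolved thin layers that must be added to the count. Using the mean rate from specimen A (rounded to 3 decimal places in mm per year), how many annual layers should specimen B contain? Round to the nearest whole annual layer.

30377 annual layers

Specimen A: true annual layer count = 28247 − 17 + 12 = 28242.
A: 50576.6 mm over 28242 years gives 50576.6 / 28242 ≈ 1.791 mm per year.
Specimen B: 54405.8 mm / 1.791 mm per year = 30377.33 years ≈ 30377 annual layers.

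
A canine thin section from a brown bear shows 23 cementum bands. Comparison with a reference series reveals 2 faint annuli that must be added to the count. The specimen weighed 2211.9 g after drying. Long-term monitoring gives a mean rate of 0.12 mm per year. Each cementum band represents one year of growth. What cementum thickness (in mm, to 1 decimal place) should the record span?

3.0 mm

After corrections the count is 23 + 2 = 25 cementum bands.
25 years at 0.12 mm/year gives 0.12 × 25 = 3.0 mm.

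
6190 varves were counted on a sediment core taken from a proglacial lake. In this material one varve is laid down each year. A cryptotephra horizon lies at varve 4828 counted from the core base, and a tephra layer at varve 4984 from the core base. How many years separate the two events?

156 yr

The two markers are separated by 4984 − 4828 = 156 varves.
That is 156 years at one varve per year.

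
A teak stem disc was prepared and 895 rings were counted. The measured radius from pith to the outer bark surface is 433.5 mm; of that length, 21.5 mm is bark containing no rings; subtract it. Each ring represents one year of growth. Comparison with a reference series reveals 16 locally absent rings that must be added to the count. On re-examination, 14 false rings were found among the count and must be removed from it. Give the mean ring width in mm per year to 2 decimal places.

After corrections the count is 895 − 14 + 16 = 897 rings.
Net length = 433.5 − 21.5 = 412.0 mm.
412.0 mm over 897 years gives 412.0 / 897 ≈ 0.46 mm per year.

0.46 mm per year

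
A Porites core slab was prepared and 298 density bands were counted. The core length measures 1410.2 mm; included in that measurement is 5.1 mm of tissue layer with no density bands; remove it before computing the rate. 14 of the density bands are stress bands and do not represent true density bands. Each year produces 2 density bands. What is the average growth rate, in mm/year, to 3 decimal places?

9.895 mm/year

After corrections the count is 298 − 14 = 284 density bands.
284 density bands at 2 per year is 284 / 2 = 142 years.
The growth record spans 1410.2 − 5.1 = 1405.1 mm.
Mean rate = 1405.1 mm / 142 years ≈ 9.895 mm/year.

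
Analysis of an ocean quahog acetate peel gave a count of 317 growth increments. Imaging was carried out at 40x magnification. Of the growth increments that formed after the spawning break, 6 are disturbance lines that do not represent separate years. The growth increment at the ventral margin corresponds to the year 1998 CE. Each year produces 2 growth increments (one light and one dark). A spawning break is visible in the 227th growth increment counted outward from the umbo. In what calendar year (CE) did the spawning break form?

1956 CE

Between growth increment 227 and the ventral margin there are 317 − 227 = 90 growth increments.
Removing the 6 false growth increments leaves 90 − 6 = 84 true growth increments beyond the spawning break.
Dividing by 2 growth increments per year: 84 / 2 = 42 years.
1998 − 42 = 1956 CE.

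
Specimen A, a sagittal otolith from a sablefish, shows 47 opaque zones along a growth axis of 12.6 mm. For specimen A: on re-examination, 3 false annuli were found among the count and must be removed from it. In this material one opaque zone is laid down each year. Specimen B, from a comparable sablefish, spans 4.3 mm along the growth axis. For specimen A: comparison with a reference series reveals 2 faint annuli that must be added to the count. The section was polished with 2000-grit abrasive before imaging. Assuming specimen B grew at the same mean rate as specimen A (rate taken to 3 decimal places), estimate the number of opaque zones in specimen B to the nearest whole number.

16 opaque zones

Specimen A: true opaque zone count = 47 − 3 + 2 = 46.
A: 12.6 mm over 46 years gives 12.6 / 46 ≈ 0.274 mm/yr.
Specimen B: 4.3 mm / 0.274 mm per year = 15.69 years ≈ 16 opaque zones.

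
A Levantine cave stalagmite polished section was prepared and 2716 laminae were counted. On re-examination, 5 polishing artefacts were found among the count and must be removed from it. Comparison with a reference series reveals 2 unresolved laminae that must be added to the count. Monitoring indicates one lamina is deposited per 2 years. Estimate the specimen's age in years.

5426 yr

Adjusted count: 2716 − 5 + 2 = 2713 laminae.
At 2 years per lamina, 2713 × 2 = 5426 years.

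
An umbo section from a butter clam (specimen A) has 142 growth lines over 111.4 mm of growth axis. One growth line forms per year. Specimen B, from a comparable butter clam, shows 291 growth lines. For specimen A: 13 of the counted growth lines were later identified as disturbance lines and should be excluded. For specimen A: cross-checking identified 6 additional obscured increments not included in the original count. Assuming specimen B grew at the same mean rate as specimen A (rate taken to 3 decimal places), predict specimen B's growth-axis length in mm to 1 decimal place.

Specimen A: after corrections the count is 142 − 13 + 6 = 135 growth lines.
A: Mean rate = 111.4 mm / 135 years ≈ 0.825 mm per year.
Length of B = 0.825 × 291 = 240.1 mm.

240.1 mm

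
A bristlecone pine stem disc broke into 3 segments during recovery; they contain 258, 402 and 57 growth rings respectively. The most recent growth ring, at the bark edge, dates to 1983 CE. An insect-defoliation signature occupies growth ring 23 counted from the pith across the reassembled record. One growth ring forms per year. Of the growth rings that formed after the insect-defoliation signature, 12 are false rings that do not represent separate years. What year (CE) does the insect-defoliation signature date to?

1301 CE

Total growth rings = 258 + 402 + 57 = 717.
717 − 23 = 694 growth rings lie beyond the insect-defoliation signature toward the bark edge.
Removing the 12 false growth rings leaves 694 − 12 = 682 true growth rings beyond the insect-defoliation signature.
1983 − 682 = 1301 CE.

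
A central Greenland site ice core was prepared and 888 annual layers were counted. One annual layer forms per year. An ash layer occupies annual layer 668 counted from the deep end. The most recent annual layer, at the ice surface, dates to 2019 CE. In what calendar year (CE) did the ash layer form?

1799 CE

The ash layer sits at annual layer 668 from the deep end, so 888 − 668 = 220 annual layers formed after it.
The annual layer at the ice surface is 2019 CE, so the ash layer dates to 2019 − 220 = 1799 CE.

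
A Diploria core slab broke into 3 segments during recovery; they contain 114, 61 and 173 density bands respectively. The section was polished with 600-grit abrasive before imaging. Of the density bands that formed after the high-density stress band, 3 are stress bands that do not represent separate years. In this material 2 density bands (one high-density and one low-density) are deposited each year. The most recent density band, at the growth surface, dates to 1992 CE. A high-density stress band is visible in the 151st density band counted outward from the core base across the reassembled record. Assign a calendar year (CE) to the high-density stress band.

1895 CE

Total density bands = 114 + 61 + 173 = 348.
The high-density stress band sits at density band 151 from the core base, so 348 − 151 = 197 density bands formed after it.
Excluding 3 false density bands: 197 − 3 = 194.
Dividing by 2 density bands per year: 194 / 2 = 97 years.
1992 − 97 = 1895 CE.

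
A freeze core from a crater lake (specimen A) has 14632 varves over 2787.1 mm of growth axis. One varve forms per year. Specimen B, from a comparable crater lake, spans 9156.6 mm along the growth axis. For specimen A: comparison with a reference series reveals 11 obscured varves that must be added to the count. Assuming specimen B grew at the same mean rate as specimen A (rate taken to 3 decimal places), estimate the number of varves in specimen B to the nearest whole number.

Specimen A: true varve count = 14632 + 11 = 14643.
A: 2787.1 mm over 14643 years gives 2787.1 / 14643 ≈ 0.190 mm per year.
For B, 9156.6 / 0.190 = 48192.63 years ≈ 48193 varves.

48193 varves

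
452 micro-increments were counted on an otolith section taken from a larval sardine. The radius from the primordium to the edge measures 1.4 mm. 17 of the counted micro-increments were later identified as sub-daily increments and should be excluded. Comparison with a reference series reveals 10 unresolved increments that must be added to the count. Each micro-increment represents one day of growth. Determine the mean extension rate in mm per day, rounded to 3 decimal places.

0.003 mm per day

Correcting the raw count gives 452 − 17 + 10 = 445 true micro-increments.
Extension rate ≈ 1.4 / 445 = 0.003 mm per day.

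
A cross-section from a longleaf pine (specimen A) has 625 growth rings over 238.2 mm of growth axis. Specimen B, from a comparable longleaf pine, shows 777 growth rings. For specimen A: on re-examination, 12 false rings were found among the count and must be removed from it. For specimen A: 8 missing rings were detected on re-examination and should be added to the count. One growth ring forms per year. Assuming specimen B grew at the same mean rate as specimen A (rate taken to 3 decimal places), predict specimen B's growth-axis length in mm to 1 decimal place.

Specimen A: correcting the raw count gives 625 − 12 + 8 = 621 true growth rings.
A: 238.2 mm over 621 years gives 238.2 / 621 ≈ 0.384 mm per year.
Length of B = 0.384 × 777 = 298.4 mm.

298.4 mm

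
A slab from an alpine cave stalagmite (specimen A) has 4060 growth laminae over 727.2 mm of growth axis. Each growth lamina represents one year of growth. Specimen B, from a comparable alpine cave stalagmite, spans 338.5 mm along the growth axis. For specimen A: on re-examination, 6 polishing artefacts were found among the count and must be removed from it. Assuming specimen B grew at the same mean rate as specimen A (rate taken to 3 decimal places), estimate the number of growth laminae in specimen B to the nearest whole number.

Specimen A: correcting the raw count gives 4060 − 6 = 4054 true growth laminae.
A: Mean rate = 727.2 mm / 4054 years ≈ 0.179 mm per year.
Specimen B: 338.5 mm / 0.179 mm per year = 1891.06 years ≈ 1891 growth laminae.

1891 growth laminae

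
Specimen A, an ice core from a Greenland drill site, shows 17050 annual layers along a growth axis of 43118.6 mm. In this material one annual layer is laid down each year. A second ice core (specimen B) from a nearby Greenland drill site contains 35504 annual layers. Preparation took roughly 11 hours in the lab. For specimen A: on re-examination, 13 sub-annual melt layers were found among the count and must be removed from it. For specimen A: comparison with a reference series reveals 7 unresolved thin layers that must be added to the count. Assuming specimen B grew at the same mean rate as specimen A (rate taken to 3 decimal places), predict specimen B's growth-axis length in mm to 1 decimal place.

Specimen A: correcting the raw count gives 17050 − 13 + 7 = 17044 true annual layers.
A: 43118.6 mm over 17044 years gives 43118.6 / 17044 ≈ 2.530 mm per year.
Length of B = 2.530 × 35504 = 89825.1 mm.

89825.1 mm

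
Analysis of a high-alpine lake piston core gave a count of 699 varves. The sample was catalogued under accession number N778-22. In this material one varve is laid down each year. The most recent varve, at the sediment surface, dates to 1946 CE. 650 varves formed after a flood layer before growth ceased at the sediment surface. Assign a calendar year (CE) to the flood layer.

1296 CE

650 varves formed after the flood layer.
1946 − 650 = 1296 CE.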